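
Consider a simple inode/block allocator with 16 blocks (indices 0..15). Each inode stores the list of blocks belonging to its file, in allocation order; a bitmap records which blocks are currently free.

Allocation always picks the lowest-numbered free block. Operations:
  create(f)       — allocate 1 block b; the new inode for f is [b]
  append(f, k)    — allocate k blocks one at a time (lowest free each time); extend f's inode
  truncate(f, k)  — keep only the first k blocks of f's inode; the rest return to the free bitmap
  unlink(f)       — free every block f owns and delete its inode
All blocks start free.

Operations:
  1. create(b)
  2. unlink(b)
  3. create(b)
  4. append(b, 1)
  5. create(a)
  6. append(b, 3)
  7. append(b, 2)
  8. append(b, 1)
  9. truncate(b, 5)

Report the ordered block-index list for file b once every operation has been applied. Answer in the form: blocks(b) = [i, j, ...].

[1] create(b) — b=0 (map F...............)
[2] unlink(b) —  (map ................)
[3] create(b) — b=0 (map F...............)
[4] append(b, 1) — b=0,1 (map FF..............)
[5] create(a) — a=2 b=0,1 (map FFF.............)
[6] append(b, 3) — a=2 b=0,1,3,4,5 (map FFFFFF..........)
[7] append(b, 2) — a=2 b=0,1,3,4,5,6,7 (map FFFFFFFF........)
[8] append(b, 1) — a=2 b=0,1,3,4,5,6,7,8 (map FFFFFFFFF.......)
[9] truncate(b, 5) — a=2 b=0,1,3,4,5 (map FFFFFF..........)

blocks(b) = [0, 1, 3, 4, 5]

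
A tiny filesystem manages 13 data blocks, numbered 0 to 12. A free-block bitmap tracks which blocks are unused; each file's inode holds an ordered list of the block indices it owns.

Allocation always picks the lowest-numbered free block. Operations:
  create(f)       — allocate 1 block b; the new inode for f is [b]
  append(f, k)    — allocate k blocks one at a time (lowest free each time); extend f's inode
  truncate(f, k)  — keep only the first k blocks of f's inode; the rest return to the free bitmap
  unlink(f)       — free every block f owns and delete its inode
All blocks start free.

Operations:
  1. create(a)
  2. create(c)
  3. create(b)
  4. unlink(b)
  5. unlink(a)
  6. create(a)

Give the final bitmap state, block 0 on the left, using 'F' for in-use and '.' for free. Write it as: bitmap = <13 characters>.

after create(a) → a:[0]  free=[F............]
after create(c) → a:[0], c:[1]  free=[FF...........]
after create(b) → a:[0], b:[2], c:[1]  free=[FFF..........]
after unlink(b) → a:[0], c:[1]  free=[FF...........]
after unlink(a) → c:[1]  free=[.F...........]
after create(a) → a:[0], c:[1]  free=[FF...........]

bitmap = FF...........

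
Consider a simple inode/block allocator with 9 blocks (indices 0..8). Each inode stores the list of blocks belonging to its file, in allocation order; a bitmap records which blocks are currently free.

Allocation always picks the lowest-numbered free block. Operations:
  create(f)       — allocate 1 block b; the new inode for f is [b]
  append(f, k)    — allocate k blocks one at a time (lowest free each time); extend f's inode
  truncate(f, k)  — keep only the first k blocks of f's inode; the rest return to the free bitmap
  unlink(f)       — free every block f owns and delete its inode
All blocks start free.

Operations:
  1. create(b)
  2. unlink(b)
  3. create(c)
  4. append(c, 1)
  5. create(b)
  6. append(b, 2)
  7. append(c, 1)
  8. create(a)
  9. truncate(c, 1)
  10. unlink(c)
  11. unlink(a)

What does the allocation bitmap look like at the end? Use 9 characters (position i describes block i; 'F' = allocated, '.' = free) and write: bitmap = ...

bitmap = ..FFF....

[1] create(b) — b=0 (map F........)
[2] unlink(b) —  (map .........)
[3] create(c) — c=0 (map F........)
[4] append(c, 1) — c=0,1 (map FF.......)
[5] create(b) — b=2 c=0,1 (map FFF......)
[6] append(b, 2) — b=2,3,4 c=0,1 (map FFFFF....)
[7] append(c, 1) — b=2,3,4 c=0,1,5 (map FFFFFF...)
[8] create(a) — a=6 b=2,3,4 c=0,1,5 (map FFFFFFF..)
[9] truncate(c, 1) — a=6 b=2,3,4 c=0 (map F.FFF.F..)
[10] unlink(c) — a=6 b=2,3,4 (map ..FFF.F..)
[11] unlink(a) — b=2,3,4 (map ..FFF....)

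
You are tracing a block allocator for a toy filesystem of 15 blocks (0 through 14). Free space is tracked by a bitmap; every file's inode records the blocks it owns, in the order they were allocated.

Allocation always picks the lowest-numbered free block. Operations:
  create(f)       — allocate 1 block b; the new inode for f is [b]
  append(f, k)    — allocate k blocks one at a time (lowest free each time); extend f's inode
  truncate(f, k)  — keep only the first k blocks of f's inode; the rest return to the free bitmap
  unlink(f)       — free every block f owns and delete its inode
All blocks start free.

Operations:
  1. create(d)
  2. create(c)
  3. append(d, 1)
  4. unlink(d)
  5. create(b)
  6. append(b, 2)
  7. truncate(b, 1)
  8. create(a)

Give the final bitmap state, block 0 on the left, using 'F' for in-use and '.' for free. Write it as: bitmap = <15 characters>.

[1] create(d) — d=0 (map F..............)
[2] create(c) — c=1 d=0 (map FF.............)
[3] append(d, 1) — c=1 d=0,2 (map FFF............)
[4] unlink(d) — c=1 (map .F.............)
[5] create(b) — b=0 c=1 (map FF.............)
[6] append(b, 2) — b=0,2,3 c=1 (map FFFF...........)
[7] truncate(b, 1) — b=0 c=1 (map FF.............)
[8] create(a) — a=2 b=0 c=1 (map FFF............)

bitmap = FFF............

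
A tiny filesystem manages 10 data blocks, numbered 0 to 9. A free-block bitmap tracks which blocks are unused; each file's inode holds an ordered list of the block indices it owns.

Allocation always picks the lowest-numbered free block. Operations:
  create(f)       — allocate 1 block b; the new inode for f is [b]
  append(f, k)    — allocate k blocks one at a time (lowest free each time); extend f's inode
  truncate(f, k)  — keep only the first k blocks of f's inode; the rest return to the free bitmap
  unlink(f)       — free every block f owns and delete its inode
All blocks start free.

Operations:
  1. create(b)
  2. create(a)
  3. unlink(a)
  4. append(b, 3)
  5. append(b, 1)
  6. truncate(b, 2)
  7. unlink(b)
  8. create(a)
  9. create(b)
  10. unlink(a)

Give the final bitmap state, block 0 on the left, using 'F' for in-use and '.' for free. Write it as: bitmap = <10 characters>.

bitmap = .F........

  1. create(b)  ⇒  F.........  {b→[0]}
  2. create(a)  ⇒  FF........  {a→[1]; b→[0]}
  3. unlink(a)  ⇒  F.........  {b→[0]}
  4. append(b, 3)  ⇒  FFFF......  {b→[0, 1, 2, 3]}
  5. append(b, 1)  ⇒  FFFFF.....  {b→[0, 1, 2, 3, 4]}
  6. truncate(b, 2)  ⇒  FF........  {b→[0, 1]}
  7. unlink(b)  ⇒  ..........  {}
  8. create(a)  ⇒  F.........  {a→[0]}
  9. create(b)  ⇒  FF........  {a→[0]; b→[1]}
  10. unlink(a)  ⇒  .F........  {b→[1]}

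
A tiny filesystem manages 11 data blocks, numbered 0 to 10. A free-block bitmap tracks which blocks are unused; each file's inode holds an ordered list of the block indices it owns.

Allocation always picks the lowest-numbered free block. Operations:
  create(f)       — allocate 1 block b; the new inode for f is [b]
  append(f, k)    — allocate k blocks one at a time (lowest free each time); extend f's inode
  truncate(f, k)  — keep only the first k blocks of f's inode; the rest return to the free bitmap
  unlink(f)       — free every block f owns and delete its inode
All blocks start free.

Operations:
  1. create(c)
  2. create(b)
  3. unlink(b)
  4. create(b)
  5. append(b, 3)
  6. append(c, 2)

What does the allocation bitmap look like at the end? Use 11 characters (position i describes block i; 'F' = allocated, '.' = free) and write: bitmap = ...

bitmap = FFFFFFF....

create(c): bitmap=F.......... | c=[0]
create(b): bitmap=FF......... | b=[1] c=[0]
unlink(b): bitmap=F.......... | c=[0]
create(b): bitmap=FF......... | b=[1] c=[0]
append(b, 3): bitmap=FFFFF...... | b=[1, 2, 3, 4] c=[0]
append(c, 2): bitmap=FFFFFFF.... | b=[1, 2, 3, 4] c=[0, 5, 6]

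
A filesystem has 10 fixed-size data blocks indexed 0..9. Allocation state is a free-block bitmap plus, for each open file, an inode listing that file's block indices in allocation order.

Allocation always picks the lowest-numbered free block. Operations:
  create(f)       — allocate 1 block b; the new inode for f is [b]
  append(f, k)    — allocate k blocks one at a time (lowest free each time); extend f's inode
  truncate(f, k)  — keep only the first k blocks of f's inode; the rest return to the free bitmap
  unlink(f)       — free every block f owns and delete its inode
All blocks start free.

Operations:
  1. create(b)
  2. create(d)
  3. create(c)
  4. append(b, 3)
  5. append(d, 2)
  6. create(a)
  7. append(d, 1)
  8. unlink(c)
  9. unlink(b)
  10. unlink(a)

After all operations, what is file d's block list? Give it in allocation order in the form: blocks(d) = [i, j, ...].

blocks(d) = [1, 6, 7, 9]

create(b): bitmap=F......... | b=[0]
create(d): bitmap=FF........ | b=[0] d=[1]
create(c): bitmap=FFF....... | b=[0] c=[2] d=[1]
append(b, 3): bitmap=FFFFFF.... | b=[0, 3, 4, 5] c=[2] d=[1]
append(d, 2): bitmap=FFFFFFFF.. | b=[0, 3, 4, 5] c=[2] d=[1, 6, 7]
create(a): bitmap=FFFFFFFFF. | a=[8] b=[0, 3, 4, 5] c=[2] d=[1, 6, 7]
append(d, 1): bitmap=FFFFFFFFFF | a=[8] b=[0, 3, 4, 5] c=[2] d=[1, 6, 7, 9]
unlink(c): bitmap=FF.FFFFFFF | a=[8] b=[0, 3, 4, 5] d=[1, 6, 7, 9]
unlink(b): bitmap=.F....FFFF | a=[8] d=[1, 6, 7, 9]
unlink(a): bitmap=.F....FF.F | d=[1, 6, 7, 9]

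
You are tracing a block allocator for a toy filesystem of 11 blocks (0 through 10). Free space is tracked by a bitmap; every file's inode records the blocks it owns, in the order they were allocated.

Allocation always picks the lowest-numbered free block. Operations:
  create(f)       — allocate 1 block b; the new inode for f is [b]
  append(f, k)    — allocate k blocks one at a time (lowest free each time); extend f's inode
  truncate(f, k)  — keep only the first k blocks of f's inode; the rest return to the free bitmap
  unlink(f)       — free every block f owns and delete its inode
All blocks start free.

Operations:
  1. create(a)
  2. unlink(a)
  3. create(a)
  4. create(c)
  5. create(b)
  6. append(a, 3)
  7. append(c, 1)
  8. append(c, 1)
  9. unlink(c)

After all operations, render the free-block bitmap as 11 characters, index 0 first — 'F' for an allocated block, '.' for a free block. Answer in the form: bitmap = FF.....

bitmap = F.FFFF.....

create(a): bitmap=F.......... | a=[0]
unlink(a): bitmap=........... | 
create(a): bitmap=F.......... | a=[0]
create(c): bitmap=FF......... | a=[0] c=[1]
create(b): bitmap=FFF........ | a=[0] b=[2] c=[1]
append(a, 3): bitmap=FFFFFF..... | a=[0, 3, 4, 5] b=[2] c=[1]
append(c, 1): bitmap=FFFFFFF.... | a=[0, 3, 4, 5] b=[2] c=[1, 6]
append(c, 1): bitmap=FFFFFFFF... | a=[0, 3, 4, 5] b=[2] c=[1, 6, 7]
unlink(c): bitmap=F.FFFF..... | a=[0, 3, 4, 5] b=[2]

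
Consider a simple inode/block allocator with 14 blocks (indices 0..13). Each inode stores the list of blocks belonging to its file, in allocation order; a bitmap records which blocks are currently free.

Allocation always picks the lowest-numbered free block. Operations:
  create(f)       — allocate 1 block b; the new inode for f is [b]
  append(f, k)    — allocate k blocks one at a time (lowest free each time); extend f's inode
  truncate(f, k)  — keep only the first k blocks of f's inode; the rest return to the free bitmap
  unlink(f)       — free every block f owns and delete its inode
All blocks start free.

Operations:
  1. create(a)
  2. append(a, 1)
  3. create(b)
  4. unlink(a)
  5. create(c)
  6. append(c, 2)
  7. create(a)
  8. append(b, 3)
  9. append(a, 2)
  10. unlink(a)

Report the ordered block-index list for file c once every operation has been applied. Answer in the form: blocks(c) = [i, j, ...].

create(a): bitmap=F............. | a=[0]
append(a, 1): bitmap=FF............ | a=[0, 1]
create(b): bitmap=FFF........... | a=[0, 1] b=[2]
unlink(a): bitmap=..F........... | b=[2]
create(c): bitmap=F.F........... | b=[2] c=[0]
append(c, 2): bitmap=FFFF.......... | b=[2] c=[0, 1, 3]
create(a): bitmap=FFFFF......... | a=[4] b=[2] c=[0, 1, 3]
append(b, 3): bitmap=FFFFFFFF...... | a=[4] b=[2, 5, 6, 7] c=[0, 1, 3]
append(a, 2): bitmap=FFFFFFFFFF.... | a=[4, 8, 9] b=[2, 5, 6, 7] c=[0, 1, 3]
unlink(a): bitmap=FFFF.FFF...... | b=[2, 5, 6, 7] c=[0, 1, 3]

blocks(c) = [0, 1, 3]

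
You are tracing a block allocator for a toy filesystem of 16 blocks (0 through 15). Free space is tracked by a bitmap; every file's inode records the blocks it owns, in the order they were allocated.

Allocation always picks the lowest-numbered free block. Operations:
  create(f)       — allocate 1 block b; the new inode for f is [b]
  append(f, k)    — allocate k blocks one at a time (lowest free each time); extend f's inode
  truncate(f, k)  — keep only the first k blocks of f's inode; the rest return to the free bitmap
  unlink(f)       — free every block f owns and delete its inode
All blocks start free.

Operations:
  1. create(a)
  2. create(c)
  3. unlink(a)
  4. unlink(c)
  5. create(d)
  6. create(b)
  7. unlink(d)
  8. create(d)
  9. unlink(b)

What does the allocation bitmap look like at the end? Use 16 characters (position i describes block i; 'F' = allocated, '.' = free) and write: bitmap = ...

bitmap = F...............

after create(a) → a:[0]  free=[F...............]
after create(c) → a:[0], c:[1]  free=[FF..............]
after unlink(a) → c:[1]  free=[.F..............]
after unlink(c) →   free=[................]
after create(d) → d:[0]  free=[F...............]
after create(b) → b:[1], d:[0]  free=[FF..............]
after unlink(d) → b:[1]  free=[.F..............]
after create(d) → b:[1], d:[0]  free=[FF..............]
after unlink(b) → d:[0]  free=[F...............]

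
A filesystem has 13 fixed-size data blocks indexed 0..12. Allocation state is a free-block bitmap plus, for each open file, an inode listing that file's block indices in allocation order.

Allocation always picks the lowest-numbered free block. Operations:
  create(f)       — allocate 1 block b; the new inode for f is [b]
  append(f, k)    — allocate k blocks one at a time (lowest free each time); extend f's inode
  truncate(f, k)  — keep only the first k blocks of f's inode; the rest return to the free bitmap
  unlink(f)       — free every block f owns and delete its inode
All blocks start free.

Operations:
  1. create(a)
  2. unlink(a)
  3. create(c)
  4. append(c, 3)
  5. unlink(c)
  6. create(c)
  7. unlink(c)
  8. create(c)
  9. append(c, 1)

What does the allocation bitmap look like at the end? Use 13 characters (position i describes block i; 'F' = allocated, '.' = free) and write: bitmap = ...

bitmap = FF...........

  1. create(a)  ⇒  F............  {a→[0]}
  2. unlink(a)  ⇒  .............  {}
  3. create(c)  ⇒  F............  {c→[0]}
  4. append(c, 3)  ⇒  FFFF.........  {c→[0, 1, 2, 3]}
  5. unlink(c)  ⇒  .............  {}
  6. create(c)  ⇒  F............  {c→[0]}
  7. unlink(c)  ⇒  .............  {}
  8. create(c)  ⇒  F............  {c→[0]}
  9. append(c, 1)  ⇒  FF...........  {c→[0, 1]}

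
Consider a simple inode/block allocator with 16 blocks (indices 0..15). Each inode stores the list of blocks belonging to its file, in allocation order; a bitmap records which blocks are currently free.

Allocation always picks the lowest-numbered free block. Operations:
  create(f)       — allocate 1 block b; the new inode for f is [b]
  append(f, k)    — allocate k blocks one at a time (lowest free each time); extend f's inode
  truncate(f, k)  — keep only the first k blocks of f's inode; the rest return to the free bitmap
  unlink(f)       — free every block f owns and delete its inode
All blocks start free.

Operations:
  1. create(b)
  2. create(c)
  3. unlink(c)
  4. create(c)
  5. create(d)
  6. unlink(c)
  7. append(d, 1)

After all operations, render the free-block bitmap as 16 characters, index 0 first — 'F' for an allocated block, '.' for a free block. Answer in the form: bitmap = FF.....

[1] create(b) — b=0 (map F...............)
[2] create(c) — b=0 c=1 (map FF..............)
[3] unlink(c) — b=0 (map F...............)
[4] create(c) — b=0 c=1 (map FF..............)
[5] create(d) — b=0 c=1 d=2 (map FFF.............)
[6] unlink(c) — b=0 d=2 (map F.F.............)
[7] append(d, 1) — b=0 d=2,1 (map FFF.............)

bitmap = FFF.............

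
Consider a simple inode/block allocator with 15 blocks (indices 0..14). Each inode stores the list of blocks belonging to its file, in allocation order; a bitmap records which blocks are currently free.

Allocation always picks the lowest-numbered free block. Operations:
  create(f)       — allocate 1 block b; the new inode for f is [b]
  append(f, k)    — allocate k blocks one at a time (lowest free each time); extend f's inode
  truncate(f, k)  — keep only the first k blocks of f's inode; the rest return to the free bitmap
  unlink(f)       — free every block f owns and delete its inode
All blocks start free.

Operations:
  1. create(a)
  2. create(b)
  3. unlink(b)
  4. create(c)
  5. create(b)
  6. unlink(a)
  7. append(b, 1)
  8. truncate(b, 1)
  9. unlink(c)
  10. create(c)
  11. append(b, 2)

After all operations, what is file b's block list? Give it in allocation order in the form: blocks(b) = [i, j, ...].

[1] create(a) — a=0 (map F..............)
[2] create(b) — a=0 b=1 (map FF.............)
[3] unlink(b) — a=0 (map F..............)
[4] create(c) — a=0 c=1 (map FF.............)
[5] create(b) — a=0 b=2 c=1 (map FFF............)
[6] unlink(a) — b=2 c=1 (map .FF............)
[7] append(b, 1) — b=2,0 c=1 (map FFF............)
[8] truncate(b, 1) — b=2 c=1 (map .FF............)
[9] unlink(c) — b=2 (map ..F............)
[10] create(c) — b=2 c=0 (map F.F............)
[11] append(b, 2) — b=2,1,3 c=0 (map FFFF...........)

blocks(b) = [2, 1, 3]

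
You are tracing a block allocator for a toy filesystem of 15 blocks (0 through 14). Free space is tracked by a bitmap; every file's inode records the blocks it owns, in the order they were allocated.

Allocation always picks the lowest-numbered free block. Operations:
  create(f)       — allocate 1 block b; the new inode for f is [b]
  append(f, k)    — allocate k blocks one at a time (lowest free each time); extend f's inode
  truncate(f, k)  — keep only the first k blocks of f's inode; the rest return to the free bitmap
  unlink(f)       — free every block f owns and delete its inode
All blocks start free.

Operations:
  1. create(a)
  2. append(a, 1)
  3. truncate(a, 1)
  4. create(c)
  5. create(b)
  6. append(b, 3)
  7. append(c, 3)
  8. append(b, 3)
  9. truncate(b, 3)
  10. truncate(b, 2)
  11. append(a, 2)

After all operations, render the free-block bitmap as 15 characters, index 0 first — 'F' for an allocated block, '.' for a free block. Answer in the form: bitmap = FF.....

after create(a) → a:[0]  free=[F..............]
after append(a, 1) → a:[0, 1]  free=[FF.............]
after truncate(a, 1) → a:[0]  free=[F..............]
after create(c) → a:[0], c:[1]  free=[FF.............]
after create(b) → a:[0], b:[2], c:[1]  free=[FFF............]
after append(b, 3) → a:[0], b:[2, 3, 4, 5], c:[1]  free=[FFFFFF.........]
after append(c, 3) → a:[0], b:[2, 3, 4, 5], c:[1, 6, 7, 8]  free=[FFFFFFFFF......]
after append(b, 3) → a:[0], b:[2, 3, 4, 5, 9, 10, 11], c:[1, 6, 7, 8]  free=[FFFFFFFFFFFF...]
after truncate(b, 3) → a:[0], b:[2, 3, 4], c:[1, 6, 7, 8]  free=[FFFFF.FFF......]
after truncate(b, 2) → a:[0], b:[2, 3], c:[1, 6, 7, 8]  free=[FFFF..FFF......]
after append(a, 2) → a:[0, 4, 5], b:[2, 3], c:[1, 6, 7, 8]  free=[FFFFFFFFF......]

bitmap = FFFFFFFFF......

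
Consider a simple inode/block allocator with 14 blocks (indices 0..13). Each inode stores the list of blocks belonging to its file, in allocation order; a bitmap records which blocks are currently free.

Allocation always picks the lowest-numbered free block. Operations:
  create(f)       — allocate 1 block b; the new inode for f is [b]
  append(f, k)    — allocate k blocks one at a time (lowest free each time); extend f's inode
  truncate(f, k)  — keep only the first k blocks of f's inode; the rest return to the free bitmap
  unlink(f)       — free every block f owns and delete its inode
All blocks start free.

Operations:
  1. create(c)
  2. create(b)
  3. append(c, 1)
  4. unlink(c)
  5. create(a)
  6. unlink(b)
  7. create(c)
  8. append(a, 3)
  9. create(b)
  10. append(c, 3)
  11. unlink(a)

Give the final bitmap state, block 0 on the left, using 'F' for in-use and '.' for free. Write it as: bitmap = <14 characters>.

bitmap = .F...FFFF.....

  1. create(c)  ⇒  F.............  {c→[0]}
  2. create(b)  ⇒  FF............  {b→[1]; c→[0]}
  3. append(c, 1)  ⇒  FFF...........  {b→[1]; c→[0, 2]}
  4. unlink(c)  ⇒  .F............  {b→[1]}
  5. create(a)  ⇒  FF............  {a→[0]; b→[1]}
  6. unlink(b)  ⇒  F.............  {a→[0]}
  7. create(c)  ⇒  FF............  {a→[0]; c→[1]}
  8. append(a, 3)  ⇒  FFFFF.........  {a→[0, 2, 3, 4]; c→[1]}
  9. create(b)  ⇒  FFFFFF........  {a→[0, 2, 3, 4]; b→[5]; c→[1]}
  10. append(c, 3)  ⇒  FFFFFFFFF.....  {a→[0, 2, 3, 4]; b→[5]; c→[1, 6, 7, 8]}
  11. unlink(a)  ⇒  .F...FFFF.....  {b→[5]; c→[1, 6, 7, 8]}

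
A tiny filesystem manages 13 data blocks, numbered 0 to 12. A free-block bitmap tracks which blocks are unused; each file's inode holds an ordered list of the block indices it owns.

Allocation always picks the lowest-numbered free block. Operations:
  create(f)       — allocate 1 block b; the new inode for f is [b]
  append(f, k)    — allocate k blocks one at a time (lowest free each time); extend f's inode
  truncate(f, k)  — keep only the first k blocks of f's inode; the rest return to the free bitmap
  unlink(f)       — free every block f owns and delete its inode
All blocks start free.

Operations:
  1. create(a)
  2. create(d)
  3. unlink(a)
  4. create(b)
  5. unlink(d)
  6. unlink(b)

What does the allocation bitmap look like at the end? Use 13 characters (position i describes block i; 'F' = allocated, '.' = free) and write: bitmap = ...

bitmap = .............

after create(a) → a:[0]  free=[F............]
after create(d) → a:[0], d:[1]  free=[FF...........]
after unlink(a) → d:[1]  free=[.F...........]
after create(b) → b:[0], d:[1]  free=[FF...........]
after unlink(d) → b:[0]  free=[F............]
after unlink(b) →   free=[.............]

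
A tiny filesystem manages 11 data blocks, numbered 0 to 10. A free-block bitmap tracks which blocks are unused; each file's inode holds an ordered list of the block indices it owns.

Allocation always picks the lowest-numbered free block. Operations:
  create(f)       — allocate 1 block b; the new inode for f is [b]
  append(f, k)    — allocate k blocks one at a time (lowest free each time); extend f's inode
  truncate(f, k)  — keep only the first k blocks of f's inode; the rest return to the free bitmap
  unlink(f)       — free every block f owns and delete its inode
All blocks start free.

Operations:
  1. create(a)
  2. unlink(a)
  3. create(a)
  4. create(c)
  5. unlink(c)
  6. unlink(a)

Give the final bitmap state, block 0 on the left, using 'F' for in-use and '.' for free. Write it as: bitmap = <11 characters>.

bitmap = ...........

create(a): bitmap=F.......... | a=[0]
unlink(a): bitmap=........... | 
create(a): bitmap=F.......... | a=[0]
create(c): bitmap=FF......... | a=[0] c=[1]
unlink(c): bitmap=F.......... | a=[0]
unlink(a): bitmap=........... | 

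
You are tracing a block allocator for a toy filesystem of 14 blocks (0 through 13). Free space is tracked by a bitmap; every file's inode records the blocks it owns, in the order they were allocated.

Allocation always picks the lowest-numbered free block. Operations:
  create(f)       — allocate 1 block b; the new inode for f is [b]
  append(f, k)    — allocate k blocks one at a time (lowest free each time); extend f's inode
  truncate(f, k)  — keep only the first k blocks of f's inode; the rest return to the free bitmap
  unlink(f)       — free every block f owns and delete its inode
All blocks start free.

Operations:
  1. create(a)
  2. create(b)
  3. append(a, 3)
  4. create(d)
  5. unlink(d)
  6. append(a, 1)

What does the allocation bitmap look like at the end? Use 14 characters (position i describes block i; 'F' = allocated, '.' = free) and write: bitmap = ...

bitmap = FFFFFF........

create(a): bitmap=F............. | a=[0]
create(b): bitmap=FF............ | a=[0] b=[1]
append(a, 3): bitmap=FFFFF......... | a=[0, 2, 3, 4] b=[1]
create(d): bitmap=FFFFFF........ | a=[0, 2, 3, 4] b=[1] d=[5]
unlink(d): bitmap=FFFFF......... | a=[0, 2, 3, 4] b=[1]
append(a, 1): bitmap=FFFFFF........ | a=[0, 2, 3, 4, 5] b=[1]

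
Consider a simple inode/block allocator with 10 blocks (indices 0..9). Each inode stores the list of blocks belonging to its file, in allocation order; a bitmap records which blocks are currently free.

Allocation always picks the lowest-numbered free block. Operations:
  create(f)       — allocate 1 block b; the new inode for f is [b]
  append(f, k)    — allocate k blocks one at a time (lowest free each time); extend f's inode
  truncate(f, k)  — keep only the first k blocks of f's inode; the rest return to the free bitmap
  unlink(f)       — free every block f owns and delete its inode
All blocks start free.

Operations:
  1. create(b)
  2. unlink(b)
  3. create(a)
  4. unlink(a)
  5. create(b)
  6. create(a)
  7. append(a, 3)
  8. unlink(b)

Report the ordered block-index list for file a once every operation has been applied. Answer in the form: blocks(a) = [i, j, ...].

  1. create(b)  ⇒  F.........  {b→[0]}
  2. unlink(b)  ⇒  ..........  {}
  3. create(a)  ⇒  F.........  {a→[0]}
  4. unlink(a)  ⇒  ..........  {}
  5. create(b)  ⇒  F.........  {b→[0]}
  6. create(a)  ⇒  FF........  {a→[1]; b→[0]}
  7. append(a, 3)  ⇒  FFFFF.....  {a→[1, 2, 3, 4]; b→[0]}
  8. unlink(b)  ⇒  .FFFF.....  {a→[1, 2, 3, 4]}

blocks(a) = [1, 2, 3, 4]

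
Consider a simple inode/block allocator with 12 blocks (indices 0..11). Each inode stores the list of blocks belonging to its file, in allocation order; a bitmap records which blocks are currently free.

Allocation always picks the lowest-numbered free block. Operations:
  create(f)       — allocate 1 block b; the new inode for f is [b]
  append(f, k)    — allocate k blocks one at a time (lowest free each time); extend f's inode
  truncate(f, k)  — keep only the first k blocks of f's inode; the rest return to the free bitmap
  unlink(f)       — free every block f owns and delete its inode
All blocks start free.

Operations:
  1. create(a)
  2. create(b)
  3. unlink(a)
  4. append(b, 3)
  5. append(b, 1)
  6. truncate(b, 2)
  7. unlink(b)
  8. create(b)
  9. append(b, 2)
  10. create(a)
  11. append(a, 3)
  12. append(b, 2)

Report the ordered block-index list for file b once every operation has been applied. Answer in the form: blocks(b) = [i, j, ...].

[1] create(a) — a=0 (map F...........)
[2] create(b) — a=0 b=1 (map FF..........)
[3] unlink(a) — b=1 (map .F..........)
[4] append(b, 3) — b=1,0,2,3 (map FFFF........)
[5] append(b, 1) — b=1,0,2,3,4 (map FFFFF.......)
[6] truncate(b, 2) — b=1,0 (map FF..........)
[7] unlink(b) —  (map ............)
[8] create(b) — b=0 (map F...........)
[9] append(b, 2) — b=0,1,2 (map FFF.........)
[10] create(a) — a=3 b=0,1,2 (map FFFF........)
[11] append(a, 3) — a=3,4,5,6 b=0,1,2 (map FFFFFFF.....)
[12] append(b, 2) — a=3,4,5,6 b=0,1,2,7,8 (map FFFFFFFFF...)

blocks(b) = [0, 1, 2, 7, 8]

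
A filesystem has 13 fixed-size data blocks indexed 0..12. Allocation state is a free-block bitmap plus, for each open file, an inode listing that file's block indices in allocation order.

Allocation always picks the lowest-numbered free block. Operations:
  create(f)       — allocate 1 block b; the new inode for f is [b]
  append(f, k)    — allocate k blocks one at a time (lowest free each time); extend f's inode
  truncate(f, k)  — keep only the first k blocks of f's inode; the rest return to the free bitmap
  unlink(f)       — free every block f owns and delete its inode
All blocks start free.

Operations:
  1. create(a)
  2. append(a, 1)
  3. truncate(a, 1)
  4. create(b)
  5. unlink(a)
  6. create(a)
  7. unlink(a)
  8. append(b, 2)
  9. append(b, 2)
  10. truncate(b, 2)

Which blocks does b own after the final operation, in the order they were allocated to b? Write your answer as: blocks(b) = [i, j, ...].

  1. create(a)  ⇒  F............  {a→[0]}
  2. append(a, 1)  ⇒  FF...........  {a→[0, 1]}
  3. truncate(a, 1)  ⇒  F............  {a→[0]}
  4. create(b)  ⇒  FF...........  {a→[0]; b→[1]}
  5. unlink(a)  ⇒  .F...........  {b→[1]}
  6. create(a)  ⇒  FF...........  {a→[0]; b→[1]}
  7. unlink(a)  ⇒  .F...........  {b→[1]}
  8. append(b, 2)  ⇒  FFF..........  {b→[1, 0, 2]}
  9. append(b, 2)  ⇒  FFFFF........  {b→[1, 0, 2, 3, 4]}
  10. truncate(b, 2)  ⇒  FF...........  {b→[1, 0]}

blocks(b) = [1, 0]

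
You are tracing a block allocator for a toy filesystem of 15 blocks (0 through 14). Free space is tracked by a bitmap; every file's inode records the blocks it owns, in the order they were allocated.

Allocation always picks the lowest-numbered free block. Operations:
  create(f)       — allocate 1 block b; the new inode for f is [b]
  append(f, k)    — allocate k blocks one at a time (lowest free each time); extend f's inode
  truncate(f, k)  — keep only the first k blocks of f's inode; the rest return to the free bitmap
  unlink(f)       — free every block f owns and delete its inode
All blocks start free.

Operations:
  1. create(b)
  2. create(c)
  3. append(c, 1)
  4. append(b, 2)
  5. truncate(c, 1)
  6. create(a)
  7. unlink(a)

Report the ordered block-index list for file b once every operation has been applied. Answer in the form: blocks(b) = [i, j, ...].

  1. create(b)  ⇒  F..............  {b→[0]}
  2. create(c)  ⇒  FF.............  {b→[0]; c→[1]}
  3. append(c, 1)  ⇒  FFF............  {b→[0]; c→[1, 2]}
  4. append(b, 2)  ⇒  FFFFF..........  {b→[0, 3, 4]; c→[1, 2]}
  5. truncate(c, 1)  ⇒  FF.FF..........  {b→[0, 3, 4]; c→[1]}
  6. create(a)  ⇒  FFFFF..........  {a→[2]; b→[0, 3, 4]; c→[1]}
  7. unlink(a)  ⇒  FF.FF..........  {b→[0, 3, 4]; c→[1]}

blocks(b) = [0, 3, 4]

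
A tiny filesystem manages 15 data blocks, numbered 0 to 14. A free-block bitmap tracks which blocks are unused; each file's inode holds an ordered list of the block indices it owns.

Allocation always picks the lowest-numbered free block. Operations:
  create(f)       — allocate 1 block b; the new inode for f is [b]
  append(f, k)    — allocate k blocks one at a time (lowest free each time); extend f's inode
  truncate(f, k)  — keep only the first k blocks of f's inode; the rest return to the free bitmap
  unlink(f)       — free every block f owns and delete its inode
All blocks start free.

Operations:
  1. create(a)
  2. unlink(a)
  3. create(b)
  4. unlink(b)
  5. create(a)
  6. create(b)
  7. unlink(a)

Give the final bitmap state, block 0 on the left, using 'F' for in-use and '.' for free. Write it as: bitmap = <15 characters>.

create(a): bitmap=F.............. | a=[0]
unlink(a): bitmap=............... | 
create(b): bitmap=F.............. | b=[0]
unlink(b): bitmap=............... | 
create(a): bitmap=F.............. | a=[0]
create(b): bitmap=FF............. | a=[0] b=[1]
unlink(a): bitmap=.F............. | b=[1]

bitmap = .F.............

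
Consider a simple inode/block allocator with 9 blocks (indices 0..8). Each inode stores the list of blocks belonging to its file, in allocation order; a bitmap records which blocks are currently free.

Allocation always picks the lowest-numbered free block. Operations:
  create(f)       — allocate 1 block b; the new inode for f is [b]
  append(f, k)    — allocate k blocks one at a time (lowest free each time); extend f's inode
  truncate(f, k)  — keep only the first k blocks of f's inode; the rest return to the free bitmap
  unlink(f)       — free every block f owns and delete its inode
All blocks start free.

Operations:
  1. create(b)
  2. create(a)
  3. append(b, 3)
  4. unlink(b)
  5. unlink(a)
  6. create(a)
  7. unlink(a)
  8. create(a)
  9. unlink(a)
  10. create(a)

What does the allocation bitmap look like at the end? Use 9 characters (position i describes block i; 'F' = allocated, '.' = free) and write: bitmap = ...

bitmap = F........

[1] create(b) — b=0 (map F........)
[2] create(a) — a=1 b=0 (map FF.......)
[3] append(b, 3) — a=1 b=0,2,3,4 (map FFFFF....)
[4] unlink(b) — a=1 (map .F.......)
[5] unlink(a) —  (map .........)
[6] create(a) — a=0 (map F........)
[7] unlink(a) —  (map .........)
[8] create(a) — a=0 (map F........)
[9] unlink(a) —  (map .........)
[10] create(a) — a=0 (map F........)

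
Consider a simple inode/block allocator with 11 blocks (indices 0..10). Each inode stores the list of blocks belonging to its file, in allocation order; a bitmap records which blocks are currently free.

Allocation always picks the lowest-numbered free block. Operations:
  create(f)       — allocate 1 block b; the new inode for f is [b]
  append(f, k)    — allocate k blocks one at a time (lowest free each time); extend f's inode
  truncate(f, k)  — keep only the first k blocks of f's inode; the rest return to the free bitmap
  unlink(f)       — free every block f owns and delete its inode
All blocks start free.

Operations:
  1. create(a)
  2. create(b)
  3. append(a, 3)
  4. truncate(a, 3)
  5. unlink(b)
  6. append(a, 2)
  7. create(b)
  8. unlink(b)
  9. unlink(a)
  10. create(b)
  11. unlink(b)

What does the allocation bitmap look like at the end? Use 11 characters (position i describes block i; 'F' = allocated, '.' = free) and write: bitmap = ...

bitmap = ...........

create(a): bitmap=F.......... | a=[0]
create(b): bitmap=FF......... | a=[0] b=[1]
append(a, 3): bitmap=FFFFF...... | a=[0, 2, 3, 4] b=[1]
truncate(a, 3): bitmap=FFFF....... | a=[0, 2, 3] b=[1]
unlink(b): bitmap=F.FF....... | a=[0, 2, 3]
append(a, 2): bitmap=FFFFF...... | a=[0, 2, 3, 1, 4]
create(b): bitmap=FFFFFF..... | a=[0, 2, 3, 1, 4] b=[5]
unlink(b): bitmap=FFFFF...... | a=[0, 2, 3, 1, 4]
unlink(a): bitmap=........... | 
create(b): bitmap=F.......... | b=[0]
unlink(b): bitmap=........... | 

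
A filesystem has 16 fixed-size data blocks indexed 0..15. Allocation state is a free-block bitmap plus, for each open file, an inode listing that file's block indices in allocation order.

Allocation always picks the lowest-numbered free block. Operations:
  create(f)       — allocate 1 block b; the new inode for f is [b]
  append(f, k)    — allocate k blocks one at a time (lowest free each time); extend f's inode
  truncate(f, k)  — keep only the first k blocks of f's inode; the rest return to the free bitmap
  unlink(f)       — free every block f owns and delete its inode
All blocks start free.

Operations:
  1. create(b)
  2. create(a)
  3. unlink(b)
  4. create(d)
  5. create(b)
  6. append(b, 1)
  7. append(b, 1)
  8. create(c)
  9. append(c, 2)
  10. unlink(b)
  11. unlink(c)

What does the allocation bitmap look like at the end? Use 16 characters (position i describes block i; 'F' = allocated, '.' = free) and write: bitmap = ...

after create(b) → b:[0]  free=[F...............]
after create(a) → a:[1], b:[0]  free=[FF..............]
after unlink(b) → a:[1]  free=[.F..............]
after create(d) → a:[1], d:[0]  free=[FF..............]
after create(b) → a:[1], b:[2], d:[0]  free=[FFF.............]
after append(b, 1) → a:[1], b:[2, 3], d:[0]  free=[FFFF............]
after append(b, 1) → a:[1], b:[2, 3, 4], d:[0]  free=[FFFFF...........]
after create(c) → a:[1], b:[2, 3, 4], c:[5], d:[0]  free=[FFFFFF..........]
after append(c, 2) → a:[1], b:[2, 3, 4], c:[5, 6, 7], d:[0]  free=[FFFFFFFF........]
after unlink(b) → a:[1], c:[5, 6, 7], d:[0]  free=[FF...FFF........]
after unlink(c) → a:[1], d:[0]  free=[FF..............]

bitmap = FF..............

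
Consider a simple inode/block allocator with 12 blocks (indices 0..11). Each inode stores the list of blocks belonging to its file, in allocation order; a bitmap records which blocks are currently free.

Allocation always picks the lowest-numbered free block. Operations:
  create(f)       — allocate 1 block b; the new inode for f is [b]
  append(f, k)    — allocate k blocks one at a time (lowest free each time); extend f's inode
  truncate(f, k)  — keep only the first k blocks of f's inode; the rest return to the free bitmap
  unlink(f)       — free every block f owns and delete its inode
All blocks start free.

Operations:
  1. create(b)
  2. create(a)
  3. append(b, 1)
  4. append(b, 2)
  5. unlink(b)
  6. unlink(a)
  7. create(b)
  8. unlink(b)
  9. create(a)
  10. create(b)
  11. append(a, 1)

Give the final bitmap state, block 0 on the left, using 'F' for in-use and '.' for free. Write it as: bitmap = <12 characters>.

bitmap = FFF.........

create(b): bitmap=F........... | b=[0]
create(a): bitmap=FF.......... | a=[1] b=[0]
append(b, 1): bitmap=FFF......... | a=[1] b=[0, 2]
append(b, 2): bitmap=FFFFF....... | a=[1] b=[0, 2, 3, 4]
unlink(b): bitmap=.F.......... | a=[1]
unlink(a): bitmap=............ | 
create(b): bitmap=F........... | b=[0]
unlink(b): bitmap=............ | 
create(a): bitmap=F........... | a=[0]
create(b): bitmap=FF.......... | a=[0] b=[1]
append(a, 1): bitmap=FFF......... | a=[0, 2] b=[1]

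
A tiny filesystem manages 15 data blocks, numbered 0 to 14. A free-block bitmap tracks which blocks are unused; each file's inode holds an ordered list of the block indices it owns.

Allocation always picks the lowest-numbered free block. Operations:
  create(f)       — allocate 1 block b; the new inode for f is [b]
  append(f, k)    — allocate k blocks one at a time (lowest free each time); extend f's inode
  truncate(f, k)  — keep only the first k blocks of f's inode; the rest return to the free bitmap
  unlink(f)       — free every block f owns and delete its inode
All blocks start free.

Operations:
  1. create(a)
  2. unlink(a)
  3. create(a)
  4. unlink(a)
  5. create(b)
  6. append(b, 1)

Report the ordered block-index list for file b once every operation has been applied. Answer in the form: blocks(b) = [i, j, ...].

blocks(b) = [0, 1]

[1] create(a) — a=0 (map F..............)
[2] unlink(a) —  (map ...............)
[3] create(a) — a=0 (map F..............)
[4] unlink(a) —  (map ...............)
[5] create(b) — b=0 (map F..............)
[6] append(b, 1) — b=0,1 (map FF.............)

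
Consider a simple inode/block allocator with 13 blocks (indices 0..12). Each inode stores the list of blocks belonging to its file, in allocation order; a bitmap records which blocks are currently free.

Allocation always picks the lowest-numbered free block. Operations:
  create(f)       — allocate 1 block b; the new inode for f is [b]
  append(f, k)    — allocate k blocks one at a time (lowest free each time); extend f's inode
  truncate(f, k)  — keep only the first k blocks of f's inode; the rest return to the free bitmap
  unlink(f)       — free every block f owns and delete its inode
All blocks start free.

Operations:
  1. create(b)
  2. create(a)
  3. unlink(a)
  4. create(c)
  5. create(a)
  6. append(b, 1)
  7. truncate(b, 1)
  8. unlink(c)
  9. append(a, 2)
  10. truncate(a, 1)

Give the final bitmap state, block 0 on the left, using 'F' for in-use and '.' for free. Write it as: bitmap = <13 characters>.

bitmap = F.F..........

[1] create(b) — b=0 (map F............)
[2] create(a) — a=1 b=0 (map FF...........)
[3] unlink(a) — b=0 (map F............)
[4] create(c) — b=0 c=1 (map FF...........)
[5] create(a) — a=2 b=0 c=1 (map FFF..........)
[6] append(b, 1) — a=2 b=0,3 c=1 (map FFFF.........)
[7] truncate(b, 1) — a=2 b=0 c=1 (map FFF..........)
[8] unlink(c) — a=2 b=0 (map F.F..........)
[9] append(a, 2) — a=2,1,3 b=0 (map FFFF.........)
[10] truncate(a, 1) — a=2 b=0 (map F.F..........)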